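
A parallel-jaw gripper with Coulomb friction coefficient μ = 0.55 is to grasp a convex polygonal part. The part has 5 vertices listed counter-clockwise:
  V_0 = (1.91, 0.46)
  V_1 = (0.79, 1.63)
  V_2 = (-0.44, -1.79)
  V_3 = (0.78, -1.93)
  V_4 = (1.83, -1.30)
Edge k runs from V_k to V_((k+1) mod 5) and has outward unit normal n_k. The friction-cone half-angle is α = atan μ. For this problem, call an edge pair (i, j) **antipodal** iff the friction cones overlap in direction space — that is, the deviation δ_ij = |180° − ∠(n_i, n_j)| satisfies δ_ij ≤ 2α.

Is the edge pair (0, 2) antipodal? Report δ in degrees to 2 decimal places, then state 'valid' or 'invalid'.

α = atan 0.55 = 28.81°;  2α = 57.62°
edge 0: e_0 = (-1.12, +1.17);  n_0 = (+0.7224, +0.6915)
edge 2: e_2 = (+1.22, -0.14);  n_2 = (-0.1140, -0.9935)
∠(n_0, n_2) = 140.30°
δ = |180° − 140.30°| = 39.70°
39.70° ≤ 2α = 57.62°  →  valid

δ = 39.70°, valid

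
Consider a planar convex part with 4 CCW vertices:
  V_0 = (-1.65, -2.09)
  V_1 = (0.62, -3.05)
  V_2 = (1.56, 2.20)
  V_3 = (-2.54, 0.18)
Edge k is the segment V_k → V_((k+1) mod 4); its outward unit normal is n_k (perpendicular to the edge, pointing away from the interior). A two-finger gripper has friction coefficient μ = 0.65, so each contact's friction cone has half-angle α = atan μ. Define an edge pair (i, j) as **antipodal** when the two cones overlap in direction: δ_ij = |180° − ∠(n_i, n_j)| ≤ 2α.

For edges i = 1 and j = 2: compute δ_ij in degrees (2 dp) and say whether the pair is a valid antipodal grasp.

α = atan 0.65 = 33.02°;  2α = 66.05°
edge 1: e_1 = (+0.94, +5.25);  n_1 = (+0.9843, -0.1762)
edge 2: e_2 = (-4.10, -2.02);  n_2 = (-0.4420, +0.8970)
∠(n_1, n_2) = 126.38°
δ = |180° − 126.38°| = 53.62°
53.62° ≤ 2α = 66.05°  →  valid

δ = 53.62°, valid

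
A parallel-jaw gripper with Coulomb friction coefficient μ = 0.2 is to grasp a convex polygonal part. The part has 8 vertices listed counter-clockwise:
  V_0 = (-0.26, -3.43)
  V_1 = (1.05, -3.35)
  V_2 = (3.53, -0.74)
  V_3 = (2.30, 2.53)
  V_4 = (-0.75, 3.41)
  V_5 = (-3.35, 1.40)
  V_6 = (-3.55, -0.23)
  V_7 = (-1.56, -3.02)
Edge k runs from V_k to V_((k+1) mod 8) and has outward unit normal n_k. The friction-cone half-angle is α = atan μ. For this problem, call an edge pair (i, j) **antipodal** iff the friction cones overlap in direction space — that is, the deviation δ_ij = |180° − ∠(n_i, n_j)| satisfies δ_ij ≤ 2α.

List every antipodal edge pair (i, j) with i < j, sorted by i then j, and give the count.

α = atan 0.2 = 11.31°;  2α = 22.62°
n_0 = (+0.0610, -0.9981)
n_1 = (+0.7249, -0.6888)
n_2 = (+0.9360, +0.3521)
n_3 = (+0.2772, +0.9608)
n_4 = (-0.6116, +0.7912)
n_5 = (-0.9926, +0.1218)
n_6 = (-0.8141, -0.5807)
n_7 = (-0.3008, -0.9537)
  (0,1): δ = 137.03°  ·
  (0,2): δ = 72.88°  ·
  (0,3): δ = 19.59°  ✓
  (0,4): δ = 34.21°  ·
  (0,5): δ = 79.51°  ·
  (0,6): δ = 122.00°  ·
  (0,7): δ = 159.00°  ·
  (1,2): δ = 115.85°  ·
  (1,3): δ = 62.56°  ·
  (1,4): δ = 8.76°  ✓
  (1,5): δ = 36.54°  ·
  (1,6): δ = 79.04°  ·
  (1,7): δ = 116.03°  ·
  (2,3): δ = 126.71°  ·
  (2,4): δ = 72.91°  ·
  (2,5): δ = 27.61°  ·
  (2,6): δ = 14.89°  ✓
  (2,7): δ = 51.88°  ·
  (3,4): δ = 126.20°  ·
  (3,5): δ = 80.90°  ·
  (3,6): δ = 38.41°  ·
  (3,7): δ = 1.41°  ✓
  (4,5): δ = 134.70°  ·
  (4,6): δ = 92.21°  ·
  (4,7): δ = 55.21°  ·
  (5,6): δ = 137.51°  ·
  (5,7): δ = 100.51°  ·
  (6,7): δ = 143.00°  ·
antipodal pairs: 4

count = 4; pairs: (0,3), (1,4), (2,6), (3,7)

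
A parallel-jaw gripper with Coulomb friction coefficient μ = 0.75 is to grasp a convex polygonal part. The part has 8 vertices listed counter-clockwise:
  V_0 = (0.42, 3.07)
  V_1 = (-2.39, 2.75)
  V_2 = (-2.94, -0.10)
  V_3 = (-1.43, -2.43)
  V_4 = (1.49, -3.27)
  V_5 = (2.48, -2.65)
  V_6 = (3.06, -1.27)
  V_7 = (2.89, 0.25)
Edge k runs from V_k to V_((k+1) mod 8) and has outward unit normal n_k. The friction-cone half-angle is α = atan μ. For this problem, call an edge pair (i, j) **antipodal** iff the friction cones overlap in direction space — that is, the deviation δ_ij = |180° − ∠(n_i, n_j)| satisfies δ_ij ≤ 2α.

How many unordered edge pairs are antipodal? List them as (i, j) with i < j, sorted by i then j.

α = atan 0.75 = 36.87°;  2α = 73.74°
n_0 = (-0.1131, +0.9936)
n_1 = (-0.9819, +0.1895)
n_2 = (-0.8392, -0.5438)
n_3 = (-0.2765, -0.9610)
n_4 = (+0.5308, -0.8475)
n_5 = (+0.9219, -0.3875)
n_6 = (+0.9938, +0.1111)
n_7 = (+0.7522, +0.6589)
  (0,1): δ = 107.42°  ·
  (0,2): δ = 63.55°  ✓
  (0,3): δ = 22.55°  ✓
  (0,4): δ = 25.56°  ✓
  (0,5): δ = 60.71°  ✓
  (0,6): δ = 89.88°  ·
  (0,7): δ = 124.72°  ·
  (1,2): δ = 136.13°  ·
  (1,3): δ = 95.13°  ·
  (1,4): δ = 47.02°  ✓
  (1,5): δ = 11.87°  ✓
  (1,6): δ = 17.30°  ✓
  (1,7): δ = 52.14°  ✓
  (2,3): δ = 139.00°  ·
  (2,4): δ = 90.89°  ·
  (2,5): δ = 55.74°  ✓
  (2,6): δ = 26.56°  ✓
  (2,7): δ = 8.27°  ✓
  (3,4): δ = 131.89°  ·
  (3,5): δ = 96.75°  ·
  (3,6): δ = 67.57°  ✓
  (3,7): δ = 32.74°  ✓
  (4,5): δ = 144.85°  ·
  (4,6): δ = 115.68°  ·
  (4,7): δ = 80.84°  ·
  (5,6): δ = 150.82°  ·
  (5,7): δ = 115.99°  ·
  (6,7): δ = 145.17°  ·
antipodal pairs: 13

count = 13; pairs: (0,2), (0,3), (0,4), (0,5), (1,4), (1,5), (1,6), (1,7), (2,5), (2,6), (2,7), (3,6), (3,7)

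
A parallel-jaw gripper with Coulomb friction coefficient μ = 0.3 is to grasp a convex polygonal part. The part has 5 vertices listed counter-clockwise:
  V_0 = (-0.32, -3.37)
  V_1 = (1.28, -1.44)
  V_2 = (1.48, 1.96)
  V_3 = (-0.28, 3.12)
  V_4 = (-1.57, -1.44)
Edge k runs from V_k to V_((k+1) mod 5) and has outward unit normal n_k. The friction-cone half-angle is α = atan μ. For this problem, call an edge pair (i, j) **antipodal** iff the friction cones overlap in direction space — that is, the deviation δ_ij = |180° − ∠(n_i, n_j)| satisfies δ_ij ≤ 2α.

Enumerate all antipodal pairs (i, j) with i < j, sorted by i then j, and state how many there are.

count = 3; pairs: (0,3), (1,3), (2,4)

α = atan 0.3 = 16.70°;  2α = 33.40°
n_0 = (+0.7699, -0.6382)
n_1 = (+0.9983, -0.0587)
n_2 = (+0.5503, +0.8350)
n_3 = (-0.9622, +0.2722)
n_4 = (-0.8393, -0.5436)
  (0,1): δ = 143.71°  ·
  (0,2): δ = 83.73°  ·
  (0,3): δ = 23.86°  ✓
  (0,4): δ = 72.59°  ·
  (1,2): δ = 120.02°  ·
  (1,3): δ = 12.43°  ✓
  (1,4): δ = 36.30°  ·
  (2,3): δ = 72.41°  ·
  (2,4): δ = 23.68°  ✓
  (3,4): δ = 131.27°  ·
antipodal pairs: 3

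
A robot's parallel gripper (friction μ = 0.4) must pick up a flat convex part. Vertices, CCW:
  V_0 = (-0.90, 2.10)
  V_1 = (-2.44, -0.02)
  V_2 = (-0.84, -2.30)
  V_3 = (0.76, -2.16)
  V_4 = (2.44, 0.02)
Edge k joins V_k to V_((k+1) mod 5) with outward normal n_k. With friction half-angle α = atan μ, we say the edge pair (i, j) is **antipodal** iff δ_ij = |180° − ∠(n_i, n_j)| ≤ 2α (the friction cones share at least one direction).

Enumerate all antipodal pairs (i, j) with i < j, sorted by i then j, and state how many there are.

count = 3; pairs: (0,3), (1,4), (2,4)

α = atan 0.4 = 21.80°;  2α = 43.60°
n_0 = (-0.8091, +0.5877)
n_1 = (-0.8186, -0.5744)
n_2 = (+0.0872, -0.9962)
n_3 = (+0.7921, -0.6104)
n_4 = (+0.5286, +0.8489)
  (0,1): δ = 108.95°  ·
  (0,2): δ = 49.00°  ·
  (0,3): δ = 1.62°  ✓
  (0,4): δ = 94.08°  ·
  (1,2): δ = 120.06°  ·
  (1,3): δ = 72.68°  ·
  (1,4): δ = 23.03°  ✓
  (2,3): δ = 132.62°  ·
  (2,4): δ = 36.91°  ✓
  (3,4): δ = 84.29°  ·
antipodal pairs: 3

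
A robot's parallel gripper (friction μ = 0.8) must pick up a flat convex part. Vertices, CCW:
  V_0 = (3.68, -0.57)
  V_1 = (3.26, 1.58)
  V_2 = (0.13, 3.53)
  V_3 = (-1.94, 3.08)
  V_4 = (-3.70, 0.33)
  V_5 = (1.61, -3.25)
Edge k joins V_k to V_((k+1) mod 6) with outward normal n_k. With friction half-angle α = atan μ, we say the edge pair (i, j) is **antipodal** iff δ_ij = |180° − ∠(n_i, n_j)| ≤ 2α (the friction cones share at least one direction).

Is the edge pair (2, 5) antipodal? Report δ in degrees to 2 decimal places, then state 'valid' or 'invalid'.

δ = 40.05°, valid

α = atan 0.8 = 38.66°;  2α = 77.32°
edge 2: e_2 = (-2.07, -0.45);  n_2 = (-0.2124, +0.9772)
edge 5: e_5 = (+2.07, +2.68);  n_5 = (+0.7914, -0.6113)
∠(n_2, n_5) = 139.95°
δ = |180° − 139.95°| = 40.05°
40.05° ≤ 2α = 77.32°  →  valid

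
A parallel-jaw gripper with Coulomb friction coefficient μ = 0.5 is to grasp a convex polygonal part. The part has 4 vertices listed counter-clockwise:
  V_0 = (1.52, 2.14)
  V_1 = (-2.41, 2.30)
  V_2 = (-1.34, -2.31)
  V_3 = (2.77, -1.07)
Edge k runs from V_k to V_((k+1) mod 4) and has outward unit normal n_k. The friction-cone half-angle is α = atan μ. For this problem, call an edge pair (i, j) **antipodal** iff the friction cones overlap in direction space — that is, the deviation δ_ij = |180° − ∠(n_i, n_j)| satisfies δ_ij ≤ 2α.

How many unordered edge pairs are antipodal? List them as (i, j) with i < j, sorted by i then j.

count = 2; pairs: (0,2), (1,3)

α = atan 0.5 = 26.57°;  2α = 53.13°
n_0 = (+0.0407, +0.9992)
n_1 = (-0.9741, -0.2261)
n_2 = (+0.2888, -0.9574)
n_3 = (+0.9318, +0.3629)
  (0,1): δ = 74.60°  ·
  (0,2): δ = 19.12°  ✓
  (0,3): δ = 113.61°  ·
  (1,2): δ = 86.28°  ·
  (1,3): δ = 8.21°  ✓
  (2,3): δ = 85.51°  ·
antipodal pairs: 2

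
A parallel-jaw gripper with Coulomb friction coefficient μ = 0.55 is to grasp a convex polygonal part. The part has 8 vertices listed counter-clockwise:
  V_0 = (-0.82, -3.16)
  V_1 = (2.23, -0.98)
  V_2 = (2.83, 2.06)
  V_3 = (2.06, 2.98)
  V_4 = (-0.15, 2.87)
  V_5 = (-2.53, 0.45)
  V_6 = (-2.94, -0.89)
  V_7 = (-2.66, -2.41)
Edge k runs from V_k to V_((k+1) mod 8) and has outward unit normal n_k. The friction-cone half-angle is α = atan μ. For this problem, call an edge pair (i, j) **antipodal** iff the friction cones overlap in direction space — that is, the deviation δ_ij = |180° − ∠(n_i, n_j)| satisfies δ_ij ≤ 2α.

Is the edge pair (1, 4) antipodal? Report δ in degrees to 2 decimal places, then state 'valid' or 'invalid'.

δ = 33.36°, valid

α = atan 0.55 = 28.81°;  2α = 57.62°
edge 1: e_1 = (+0.60, +3.04);  n_1 = (+0.9811, -0.1936)
edge 4: e_4 = (-2.38, -2.42);  n_4 = (-0.7130, +0.7012)
∠(n_1, n_4) = 146.64°
δ = |180° − 146.64°| = 33.36°
33.36° ≤ 2α = 57.62°  →  valid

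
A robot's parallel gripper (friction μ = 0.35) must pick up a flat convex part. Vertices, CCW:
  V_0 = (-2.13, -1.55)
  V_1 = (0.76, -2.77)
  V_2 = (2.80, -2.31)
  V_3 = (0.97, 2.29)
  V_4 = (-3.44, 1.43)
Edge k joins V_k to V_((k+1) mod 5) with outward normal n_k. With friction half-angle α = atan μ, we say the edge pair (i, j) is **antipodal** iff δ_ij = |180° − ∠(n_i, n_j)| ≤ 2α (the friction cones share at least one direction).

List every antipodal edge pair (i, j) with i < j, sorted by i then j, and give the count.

α = atan 0.35 = 19.29°;  2α = 38.58°
n_0 = (-0.3889, -0.9213)
n_1 = (+0.2200, -0.9755)
n_2 = (+0.9292, +0.3696)
n_3 = (-0.1914, +0.9815)
n_4 = (-0.9155, -0.4024)
  (0,1): δ = 144.41°  ·
  (0,2): δ = 45.42°  ·
  (0,3): δ = 33.92°  ✓
  (0,4): δ = 136.62°  ·
  (1,2): δ = 81.01°  ·
  (1,3): δ = 1.67°  ✓
  (1,4): δ = 101.02°  ·
  (2,3): δ = 100.66°  ·
  (2,4): δ = 2.04°  ✓
  (3,4): δ = 77.30°  ·
antipodal pairs: 3

count = 3; pairs: (0,3), (1,3), (2,4)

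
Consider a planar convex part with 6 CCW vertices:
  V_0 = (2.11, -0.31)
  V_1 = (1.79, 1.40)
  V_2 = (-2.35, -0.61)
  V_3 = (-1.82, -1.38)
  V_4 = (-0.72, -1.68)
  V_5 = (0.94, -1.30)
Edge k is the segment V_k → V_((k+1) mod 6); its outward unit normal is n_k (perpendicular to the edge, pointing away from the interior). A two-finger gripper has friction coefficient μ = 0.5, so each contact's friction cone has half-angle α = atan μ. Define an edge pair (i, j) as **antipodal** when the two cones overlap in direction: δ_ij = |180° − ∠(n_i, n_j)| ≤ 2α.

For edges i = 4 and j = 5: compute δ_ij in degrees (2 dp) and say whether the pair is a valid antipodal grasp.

δ = 152.66°, invalid

α = atan 0.5 = 26.57°;  2α = 53.13°
edge 4: e_4 = (+1.66, +0.38);  n_4 = (+0.2231, -0.9748)
edge 5: e_5 = (+1.17, +0.99);  n_5 = (+0.6459, -0.7634)
∠(n_4, n_5) = 27.34°
δ = |180° − 27.34°| = 152.66°
152.66° > 2α = 53.13°  →  invalid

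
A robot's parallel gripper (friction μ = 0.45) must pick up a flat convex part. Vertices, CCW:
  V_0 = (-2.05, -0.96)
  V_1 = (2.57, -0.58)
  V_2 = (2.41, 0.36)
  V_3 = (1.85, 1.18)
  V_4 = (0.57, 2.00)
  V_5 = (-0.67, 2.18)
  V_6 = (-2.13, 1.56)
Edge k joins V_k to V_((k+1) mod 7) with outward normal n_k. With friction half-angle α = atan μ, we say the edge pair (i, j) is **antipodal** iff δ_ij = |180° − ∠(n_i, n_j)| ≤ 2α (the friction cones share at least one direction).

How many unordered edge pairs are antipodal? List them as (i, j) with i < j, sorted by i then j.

α = atan 0.45 = 24.23°;  2α = 48.46°
n_0 = (+0.0820, -0.9966)
n_1 = (+0.9858, +0.1678)
n_2 = (+0.8258, +0.5640)
n_3 = (+0.5394, +0.8420)
n_4 = (+0.1437, +0.9896)
n_5 = (-0.3909, +0.9204)
n_6 = (-0.9995, -0.0317)
  (0,1): δ = 85.04°  ·
  (0,2): δ = 60.37°  ·
  (0,3): δ = 37.35°  ✓
  (0,4): δ = 12.96°  ✓
  (0,5): δ = 18.31°  ✓
  (0,6): δ = 87.12°  ·
  (1,2): δ = 155.33°  ·
  (1,3): δ = 132.30°  ·
  (1,4): δ = 107.92°  ·
  (1,5): δ = 76.65°  ·
  (1,6): δ = 7.84°  ✓
  (2,3): δ = 156.97°  ·
  (2,4): δ = 132.59°  ·
  (2,5): δ = 101.32°  ·
  (2,6): δ = 32.51°  ✓
  (3,4): δ = 155.61°  ·
  (3,5): δ = 124.35°  ·
  (3,6): δ = 55.54°  ·
  (4,5): δ = 148.73°  ·
  (4,6): δ = 79.92°  ·
  (5,6): δ = 111.19°  ·
antipodal pairs: 5

count = 5; pairs: (0,3), (0,4), (0,5), (1,6), (2,6)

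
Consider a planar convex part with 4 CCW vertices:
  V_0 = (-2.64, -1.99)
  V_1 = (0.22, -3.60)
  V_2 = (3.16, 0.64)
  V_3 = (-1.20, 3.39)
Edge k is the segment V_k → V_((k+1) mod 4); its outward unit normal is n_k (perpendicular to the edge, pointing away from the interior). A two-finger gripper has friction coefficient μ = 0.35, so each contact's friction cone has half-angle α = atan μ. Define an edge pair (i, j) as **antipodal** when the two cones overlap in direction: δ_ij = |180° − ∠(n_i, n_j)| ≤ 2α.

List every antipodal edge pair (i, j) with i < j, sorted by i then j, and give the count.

α = atan 0.35 = 19.29°;  2α = 38.58°
n_0 = (-0.4906, -0.8714)
n_1 = (+0.8218, -0.5698)
n_2 = (+0.5335, +0.8458)
n_3 = (-0.9660, +0.2586)
  (0,1): δ = 95.36°  ·
  (0,2): δ = 2.86°  ✓
  (0,3): δ = 104.39°  ·
  (1,2): δ = 87.50°  ·
  (1,3): δ = 19.75°  ✓
  (2,3): δ = 72.74°  ·
antipodal pairs: 2

count = 2; pairs: (0,2), (1,3)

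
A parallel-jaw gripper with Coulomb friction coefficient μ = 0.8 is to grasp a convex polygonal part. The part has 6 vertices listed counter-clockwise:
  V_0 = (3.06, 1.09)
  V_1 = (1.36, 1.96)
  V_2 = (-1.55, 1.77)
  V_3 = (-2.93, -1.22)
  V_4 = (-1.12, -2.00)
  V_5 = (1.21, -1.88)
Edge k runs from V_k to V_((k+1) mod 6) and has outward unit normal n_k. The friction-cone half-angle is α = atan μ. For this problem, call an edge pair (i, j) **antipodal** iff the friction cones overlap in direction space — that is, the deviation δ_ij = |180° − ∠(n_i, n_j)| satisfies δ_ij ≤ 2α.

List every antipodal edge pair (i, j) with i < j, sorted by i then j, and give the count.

α = atan 0.8 = 38.66°;  2α = 77.32°
n_0 = (+0.4556, +0.8902)
n_1 = (-0.0652, +0.9979)
n_2 = (-0.9080, +0.4191)
n_3 = (-0.3958, -0.9184)
n_4 = (+0.0514, -0.9987)
n_5 = (+0.8488, -0.5287)
  (0,1): δ = 149.16°  ·
  (0,2): δ = 87.67°  ·
  (0,3): δ = 3.79°  ✓
  (0,4): δ = 30.05°  ✓
  (0,5): δ = 85.18°  ·
  (1,2): δ = 118.51°  ·
  (1,3): δ = 27.05°  ✓
  (1,4): δ = 0.79°  ✓
  (1,5): δ = 54.35°  ✓
  (2,3): δ = 88.54°  ·
  (2,4): δ = 62.28°  ✓
  (2,5): δ = 7.14°  ✓
  (3,4): δ = 153.74°  ·
  (3,5): δ = 98.61°  ·
  (4,5): δ = 124.87°  ·
antipodal pairs: 7

count = 7; pairs: (0,3), (0,4), (1,3), (1,4), (1,5), (2,4), (2,5)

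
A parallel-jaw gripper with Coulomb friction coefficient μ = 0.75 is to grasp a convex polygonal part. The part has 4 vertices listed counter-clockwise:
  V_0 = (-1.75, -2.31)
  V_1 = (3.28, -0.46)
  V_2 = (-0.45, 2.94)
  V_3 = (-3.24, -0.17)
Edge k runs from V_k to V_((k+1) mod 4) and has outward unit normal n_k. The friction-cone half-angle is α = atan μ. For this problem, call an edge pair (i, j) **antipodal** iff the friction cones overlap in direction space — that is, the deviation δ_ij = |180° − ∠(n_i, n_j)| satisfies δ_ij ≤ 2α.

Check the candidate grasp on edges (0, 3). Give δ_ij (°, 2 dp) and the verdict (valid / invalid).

α = atan 0.75 = 36.87°;  2α = 73.74°
edge 0: e_0 = (+5.03, +1.85);  n_0 = (+0.3452, -0.9385)
edge 3: e_3 = (+1.49, -2.14);  n_3 = (-0.8207, -0.5714)
∠(n_0, n_3) = 75.35°
δ = |180° − 75.35°| = 104.65°
104.65° > 2α = 73.74°  →  invalid

δ = 104.65°, invalid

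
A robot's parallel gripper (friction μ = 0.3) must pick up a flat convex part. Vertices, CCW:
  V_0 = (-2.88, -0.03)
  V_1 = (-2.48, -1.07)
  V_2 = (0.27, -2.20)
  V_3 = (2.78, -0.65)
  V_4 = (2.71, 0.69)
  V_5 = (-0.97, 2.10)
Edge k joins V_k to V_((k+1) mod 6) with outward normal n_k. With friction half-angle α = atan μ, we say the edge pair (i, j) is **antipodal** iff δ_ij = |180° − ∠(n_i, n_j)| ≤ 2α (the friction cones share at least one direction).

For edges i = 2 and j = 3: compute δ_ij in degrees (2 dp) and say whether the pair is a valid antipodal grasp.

α = atan 0.3 = 16.70°;  2α = 33.40°
edge 2: e_2 = (+2.51, +1.55);  n_2 = (+0.5254, -0.8508)
edge 3: e_3 = (-0.07, +1.34);  n_3 = (+0.9986, +0.0522)
∠(n_2, n_3) = 61.29°
δ = |180° − 61.29°| = 118.71°
118.71° > 2α = 33.40°  →  invalid

δ = 118.71°, invalid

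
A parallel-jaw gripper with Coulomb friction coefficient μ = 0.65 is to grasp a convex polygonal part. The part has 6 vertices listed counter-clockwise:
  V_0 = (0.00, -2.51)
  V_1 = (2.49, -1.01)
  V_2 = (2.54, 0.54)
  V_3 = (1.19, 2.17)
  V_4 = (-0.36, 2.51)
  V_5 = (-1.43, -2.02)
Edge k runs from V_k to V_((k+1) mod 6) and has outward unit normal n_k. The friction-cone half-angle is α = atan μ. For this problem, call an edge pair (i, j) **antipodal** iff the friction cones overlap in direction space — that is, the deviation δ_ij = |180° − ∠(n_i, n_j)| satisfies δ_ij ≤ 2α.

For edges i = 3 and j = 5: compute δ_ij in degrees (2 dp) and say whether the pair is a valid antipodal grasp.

δ = 6.54°, valid

α = atan 0.65 = 33.02°;  2α = 66.05°
edge 3: e_3 = (-1.55, +0.34);  n_3 = (+0.2143, +0.9768)
edge 5: e_5 = (+1.43, -0.49);  n_5 = (-0.3242, -0.9460)
∠(n_3, n_5) = 173.46°
δ = |180° − 173.46°| = 6.54°
6.54° ≤ 2α = 66.05°  →  valid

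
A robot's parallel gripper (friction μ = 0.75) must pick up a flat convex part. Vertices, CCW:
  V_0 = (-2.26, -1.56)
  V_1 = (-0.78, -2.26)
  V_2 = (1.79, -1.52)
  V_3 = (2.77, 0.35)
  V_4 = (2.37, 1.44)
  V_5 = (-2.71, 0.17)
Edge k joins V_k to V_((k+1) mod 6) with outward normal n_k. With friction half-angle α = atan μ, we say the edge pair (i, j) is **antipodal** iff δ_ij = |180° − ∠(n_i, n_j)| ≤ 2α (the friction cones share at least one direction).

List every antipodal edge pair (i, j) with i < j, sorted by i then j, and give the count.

count = 6; pairs: (0,3), (0,4), (1,4), (2,4), (2,5), (3,5)

α = atan 0.75 = 36.87°;  2α = 73.74°
n_0 = (-0.4276, -0.9040)
n_1 = (+0.2767, -0.9610)
n_2 = (+0.8857, -0.4642)
n_3 = (+0.9388, +0.3445)
n_4 = (-0.2425, +0.9701)
n_5 = (-0.9678, -0.2517)
  (0,1): δ = 138.62°  ·
  (0,2): δ = 92.34°  ·
  (0,3): δ = 44.54°  ✓
  (0,4): δ = 39.35°  ✓
  (0,5): δ = 129.89°  ·
  (1,2): δ = 133.72°  ·
  (1,3): δ = 85.91°  ·
  (1,4): δ = 2.03°  ✓
  (1,5): δ = 88.52°  ·
  (2,3): δ = 132.19°  ·
  (2,4): δ = 48.31°  ✓
  (2,5): δ = 42.24°  ✓
  (3,4): δ = 96.12°  ·
  (3,5): δ = 5.57°  ✓
  (4,5): δ = 89.46°  ·
antipodal pairs: 6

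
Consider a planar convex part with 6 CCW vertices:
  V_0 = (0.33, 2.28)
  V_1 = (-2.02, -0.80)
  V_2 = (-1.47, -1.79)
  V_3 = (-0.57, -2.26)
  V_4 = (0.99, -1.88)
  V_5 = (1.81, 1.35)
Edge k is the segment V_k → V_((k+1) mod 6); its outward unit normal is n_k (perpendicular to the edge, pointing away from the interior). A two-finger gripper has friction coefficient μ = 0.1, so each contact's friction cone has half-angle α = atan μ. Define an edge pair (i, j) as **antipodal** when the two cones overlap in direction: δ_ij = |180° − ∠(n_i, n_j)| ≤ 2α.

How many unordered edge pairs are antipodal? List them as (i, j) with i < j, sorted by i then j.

count = 1; pairs: (2,5)

α = atan 0.1 = 5.71°;  2α = 11.42°
n_0 = (-0.7950, +0.6066)
n_1 = (-0.8742, -0.4856)
n_2 = (-0.4629, -0.8864)
n_3 = (+0.2367, -0.9716)
n_4 = (+0.9693, -0.2461)
n_5 = (+0.5321, +0.8467)
  (0,1): δ = 113.60°  ·
  (0,2): δ = 80.23°  ·
  (0,3): δ = 38.97°  ·
  (0,4): δ = 23.10°  ·
  (0,5): δ = 95.20°  ·
  (1,2): δ = 146.63°  ·
  (1,3): δ = 105.36°  ·
  (1,4): δ = 43.30°  ·
  (1,5): δ = 28.80°  ·
  (2,3): δ = 138.74°  ·
  (2,4): δ = 76.67°  ·
  (2,5): δ = 4.57°  ✓
  (3,4): δ = 117.93°  ·
  (3,5): δ = 45.83°  ·
  (4,5): δ = 107.90°  ·
antipodal pairs: 1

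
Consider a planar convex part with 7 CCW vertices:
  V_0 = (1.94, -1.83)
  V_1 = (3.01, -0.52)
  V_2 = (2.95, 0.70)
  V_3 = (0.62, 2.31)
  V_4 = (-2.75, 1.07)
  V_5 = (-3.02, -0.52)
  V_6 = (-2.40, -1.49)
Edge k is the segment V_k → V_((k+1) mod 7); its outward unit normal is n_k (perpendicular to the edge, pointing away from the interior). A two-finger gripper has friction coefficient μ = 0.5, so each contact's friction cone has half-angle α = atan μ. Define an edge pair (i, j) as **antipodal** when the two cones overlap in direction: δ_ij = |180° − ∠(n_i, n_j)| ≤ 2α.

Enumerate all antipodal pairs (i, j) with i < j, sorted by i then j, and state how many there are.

α = atan 0.5 = 26.57°;  2α = 53.13°
n_0 = (+0.7745, -0.6326)
n_1 = (+0.9988, +0.0491)
n_2 = (+0.5685, +0.8227)
n_3 = (-0.3453, +0.9385)
n_4 = (-0.9859, +0.1674)
n_5 = (-0.8426, -0.5386)
n_6 = (-0.0781, -0.9969)
  (0,1): δ = 137.94°  ·
  (0,2): δ = 85.40°  ·
  (0,3): δ = 30.56°  ✓
  (0,4): δ = 29.60°  ✓
  (0,5): δ = 71.83°  ·
  (0,6): δ = 124.76°  ·
  (1,2): δ = 127.46°  ·
  (1,3): δ = 72.61°  ·
  (1,4): δ = 12.45°  ✓
  (1,5): δ = 29.77°  ✓
  (1,6): δ = 82.70°  ·
  (2,3): δ = 125.15°  ·
  (2,4): δ = 64.99°  ·
  (2,5): δ = 22.77°  ✓
  (2,6): δ = 30.16°  ✓
  (3,4): δ = 119.84°  ·
  (3,5): δ = 77.62°  ·
  (3,6): δ = 24.68°  ✓
  (4,5): δ = 137.78°  ·
  (4,6): δ = 84.84°  ·
  (5,6): δ = 127.07°  ·
antipodal pairs: 7

count = 7; pairs: (0,3), (0,4), (1,4), (1,5), (2,5), (2,6), (3,6)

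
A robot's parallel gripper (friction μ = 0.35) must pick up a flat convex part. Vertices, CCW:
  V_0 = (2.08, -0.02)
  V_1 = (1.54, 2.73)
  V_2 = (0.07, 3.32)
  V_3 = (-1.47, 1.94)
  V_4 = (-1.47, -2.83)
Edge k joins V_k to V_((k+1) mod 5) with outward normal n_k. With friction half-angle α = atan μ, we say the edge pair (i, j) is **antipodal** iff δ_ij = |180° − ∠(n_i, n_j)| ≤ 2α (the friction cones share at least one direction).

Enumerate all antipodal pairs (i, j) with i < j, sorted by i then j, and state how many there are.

count = 2; pairs: (0,3), (2,4)

α = atan 0.35 = 19.29°;  2α = 38.58°
n_0 = (+0.9813, +0.1927)
n_1 = (+0.3725, +0.9280)
n_2 = (-0.6674, +0.7447)
n_3 = (-1.0000, -0.0000)
n_4 = (+0.6206, -0.7841)
  (0,1): δ = 122.98°  ·
  (0,2): δ = 59.25°  ·
  (0,3): δ = 11.11°  ✓
  (0,4): δ = 117.25°  ·
  (1,2): δ = 116.27°  ·
  (1,3): δ = 68.13°  ·
  (1,4): δ = 60.23°  ·
  (2,3): δ = 131.86°  ·
  (2,4): δ = 3.50°  ✓
  (3,4): δ = 51.64°  ·
antipodal pairs: 2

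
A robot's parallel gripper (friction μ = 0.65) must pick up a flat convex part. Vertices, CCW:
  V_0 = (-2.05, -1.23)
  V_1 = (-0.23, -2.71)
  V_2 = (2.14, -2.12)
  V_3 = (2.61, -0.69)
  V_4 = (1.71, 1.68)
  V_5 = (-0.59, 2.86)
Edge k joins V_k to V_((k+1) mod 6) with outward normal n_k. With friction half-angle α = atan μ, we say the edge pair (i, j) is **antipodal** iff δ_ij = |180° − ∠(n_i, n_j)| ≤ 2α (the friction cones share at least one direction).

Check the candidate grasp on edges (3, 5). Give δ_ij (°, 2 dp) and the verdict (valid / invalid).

α = atan 0.65 = 33.02°;  2α = 66.05°
edge 3: e_3 = (-0.90, +2.37);  n_3 = (+0.9349, +0.3550)
edge 5: e_5 = (-1.46, -4.09);  n_5 = (-0.9418, +0.3362)
∠(n_3, n_5) = 139.56°
δ = |180° − 139.56°| = 40.44°
40.44° ≤ 2α = 66.05°  →  valid

δ = 40.44°, valid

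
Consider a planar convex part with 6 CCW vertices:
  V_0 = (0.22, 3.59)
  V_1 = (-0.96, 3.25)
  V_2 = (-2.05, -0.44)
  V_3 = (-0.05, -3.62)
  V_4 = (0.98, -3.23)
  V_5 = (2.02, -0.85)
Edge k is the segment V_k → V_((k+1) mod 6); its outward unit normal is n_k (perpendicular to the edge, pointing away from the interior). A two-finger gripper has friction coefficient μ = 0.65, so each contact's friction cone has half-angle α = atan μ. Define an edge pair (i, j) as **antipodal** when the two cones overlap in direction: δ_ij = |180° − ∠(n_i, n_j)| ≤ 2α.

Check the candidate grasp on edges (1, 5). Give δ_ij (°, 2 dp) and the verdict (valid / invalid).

δ = 38.52°, valid

α = atan 0.65 = 33.02°;  2α = 66.05°
edge 1: e_1 = (-1.09, -3.69);  n_1 = (-0.9590, +0.2833)
edge 5: e_5 = (-1.80, +4.44);  n_5 = (+0.9267, +0.3757)
∠(n_1, n_5) = 141.48°
δ = |180° − 141.48°| = 38.52°
38.52° ≤ 2α = 66.05°  →  valid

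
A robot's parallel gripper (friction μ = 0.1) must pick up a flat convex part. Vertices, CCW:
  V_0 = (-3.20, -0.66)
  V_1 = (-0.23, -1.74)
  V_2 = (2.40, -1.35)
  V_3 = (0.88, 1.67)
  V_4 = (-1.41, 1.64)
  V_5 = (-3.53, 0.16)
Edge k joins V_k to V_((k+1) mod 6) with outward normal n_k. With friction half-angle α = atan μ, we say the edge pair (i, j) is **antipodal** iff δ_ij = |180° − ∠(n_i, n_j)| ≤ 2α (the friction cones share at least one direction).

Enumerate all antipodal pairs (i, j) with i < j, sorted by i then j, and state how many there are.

α = atan 0.1 = 5.71°;  2α = 11.42°
n_0 = (-0.3417, -0.9398)
n_1 = (+0.1467, -0.9892)
n_2 = (+0.8932, +0.4496)
n_3 = (-0.0131, +0.9999)
n_4 = (-0.5724, +0.8200)
n_5 = (-0.9277, -0.3733)
  (0,1): δ = 151.58°  ·
  (0,2): δ = 43.30°  ·
  (0,3): δ = 20.73°  ·
  (0,4): δ = 54.90°  ·
  (0,5): δ = 131.90°  ·
  (1,2): δ = 71.72°  ·
  (1,3): δ = 7.68°  ✓
  (1,4): δ = 26.48°  ·
  (1,5): δ = 103.49°  ·
  (2,3): δ = 115.97°  ·
  (2,4): δ = 81.80°  ·
  (2,5): δ = 4.79°  ✓
  (3,4): δ = 145.83°  ·
  (3,5): δ = 68.83°  ·
  (4,5): δ = 103.00°  ·
antipodal pairs: 2

count = 2; pairs: (1,3), (2,5)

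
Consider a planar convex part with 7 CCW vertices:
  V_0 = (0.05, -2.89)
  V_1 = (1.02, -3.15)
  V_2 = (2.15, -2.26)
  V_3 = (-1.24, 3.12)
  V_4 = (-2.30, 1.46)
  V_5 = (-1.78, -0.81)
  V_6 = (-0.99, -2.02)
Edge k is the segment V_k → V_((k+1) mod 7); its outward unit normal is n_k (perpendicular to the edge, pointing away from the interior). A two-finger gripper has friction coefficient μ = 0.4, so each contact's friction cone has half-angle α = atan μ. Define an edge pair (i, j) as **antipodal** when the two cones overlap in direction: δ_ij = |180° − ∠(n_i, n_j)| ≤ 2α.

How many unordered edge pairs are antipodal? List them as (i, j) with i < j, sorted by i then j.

α = atan 0.4 = 21.80°;  2α = 43.60°
n_0 = (-0.2589, -0.9659)
n_1 = (+0.6187, -0.7856)
n_2 = (+0.8460, +0.5331)
n_3 = (-0.8428, +0.5382)
n_4 = (-0.9748, -0.2233)
n_5 = (-0.8373, -0.5467)
n_6 = (-0.6416, -0.7670)
  (0,1): δ = 126.77°  ·
  (0,2): δ = 42.78°  ✓
  (0,3): δ = 72.44°  ·
  (0,4): δ = 117.91°  ·
  (0,5): δ = 138.15°  ·
  (0,6): δ = 155.09°  ·
  (1,2): δ = 96.01°  ·
  (1,3): δ = 19.22°  ✓
  (1,4): δ = 64.68°  ·
  (1,5): δ = 84.92°  ·
  (1,6): δ = 101.86°  ·
  (2,3): δ = 64.78°  ·
  (2,4): δ = 19.31°  ✓
  (2,5): δ = 0.92°  ✓
  (2,6): δ = 17.87°  ✓
  (3,4): δ = 134.54°  ·
  (3,5): δ = 114.30°  ·
  (3,6): δ = 97.35°  ·
  (4,5): δ = 159.76°  ·
  (4,6): δ = 142.82°  ·
  (5,6): δ = 163.05°  ·
antipodal pairs: 5

count = 5; pairs: (0,2), (1,3), (2,4), (2,5), (2,6)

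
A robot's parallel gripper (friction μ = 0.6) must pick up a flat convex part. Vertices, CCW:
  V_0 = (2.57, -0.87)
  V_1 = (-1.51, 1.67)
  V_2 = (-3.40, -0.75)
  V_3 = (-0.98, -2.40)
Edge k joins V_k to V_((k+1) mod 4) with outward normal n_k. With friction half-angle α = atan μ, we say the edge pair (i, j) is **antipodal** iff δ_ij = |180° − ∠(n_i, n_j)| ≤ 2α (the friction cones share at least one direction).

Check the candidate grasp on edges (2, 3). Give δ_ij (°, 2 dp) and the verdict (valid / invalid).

δ = 122.40°, invalid

α = atan 0.6 = 30.96°;  2α = 61.93°
edge 2: e_2 = (+2.42, -1.65);  n_2 = (-0.5633, -0.8262)
edge 3: e_3 = (+3.55, +1.53);  n_3 = (+0.3958, -0.9183)
∠(n_2, n_3) = 57.60°
δ = |180° − 57.60°| = 122.40°
122.40° > 2α = 61.93°  →  invalid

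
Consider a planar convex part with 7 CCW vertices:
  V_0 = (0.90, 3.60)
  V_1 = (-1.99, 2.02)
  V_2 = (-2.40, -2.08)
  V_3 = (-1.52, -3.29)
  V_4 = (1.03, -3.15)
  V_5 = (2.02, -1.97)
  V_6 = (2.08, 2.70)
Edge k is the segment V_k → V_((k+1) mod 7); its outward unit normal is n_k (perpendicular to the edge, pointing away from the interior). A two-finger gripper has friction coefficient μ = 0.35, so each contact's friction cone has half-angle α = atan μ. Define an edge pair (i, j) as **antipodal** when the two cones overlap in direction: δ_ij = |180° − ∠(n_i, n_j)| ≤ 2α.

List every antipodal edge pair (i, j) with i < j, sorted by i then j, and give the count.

count = 6; pairs: (0,3), (0,4), (1,4), (1,5), (2,5), (2,6)

α = atan 0.35 = 19.29°;  2α = 38.58°
n_0 = (-0.4797, +0.8774)
n_1 = (-0.9950, +0.0995)
n_2 = (-0.8087, -0.5882)
n_3 = (+0.0548, -0.9985)
n_4 = (+0.7661, -0.6427)
n_5 = (+0.9999, -0.0128)
n_6 = (+0.6064, +0.7951)
  (0,1): δ = 124.38°  ·
  (0,2): δ = 82.64°  ·
  (0,3): δ = 25.52°  ✓
  (0,4): δ = 21.34°  ✓
  (0,5): δ = 60.60°  ·
  (0,6): δ = 114.00°  ·
  (1,2): δ = 138.26°  ·
  (1,3): δ = 81.15°  ·
  (1,4): δ = 34.29°  ✓
  (1,5): δ = 4.97°  ✓
  (1,6): δ = 58.38°  ·
  (2,3): δ = 122.88°  ·
  (2,4): δ = 76.02°  ·
  (2,5): δ = 36.76°  ✓
  (2,6): δ = 16.64°  ✓
  (3,4): δ = 133.14°  ·
  (3,5): δ = 93.88°  ·
  (3,6): δ = 40.48°  ·
  (4,5): δ = 140.74°  ·
  (4,6): δ = 87.34°  ·
  (5,6): δ = 126.60°  ·
antipodal pairs: 6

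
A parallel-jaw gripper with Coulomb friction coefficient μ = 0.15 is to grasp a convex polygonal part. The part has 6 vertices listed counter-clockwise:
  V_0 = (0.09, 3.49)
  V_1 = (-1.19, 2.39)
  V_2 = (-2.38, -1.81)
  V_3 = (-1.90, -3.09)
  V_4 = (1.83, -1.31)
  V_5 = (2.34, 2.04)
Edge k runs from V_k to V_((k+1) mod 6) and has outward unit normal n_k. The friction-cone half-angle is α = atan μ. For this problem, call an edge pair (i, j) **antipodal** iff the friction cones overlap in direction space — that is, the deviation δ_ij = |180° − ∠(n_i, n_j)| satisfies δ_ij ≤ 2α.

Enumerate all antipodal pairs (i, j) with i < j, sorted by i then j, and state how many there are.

count = 2; pairs: (0,3), (1,4)

α = atan 0.15 = 8.53°;  2α = 17.06°
n_0 = (-0.6518, +0.7584)
n_1 = (-0.9621, +0.2726)
n_2 = (-0.9363, -0.3511)
n_3 = (+0.4307, -0.9025)
n_4 = (+0.9886, -0.1505)
n_5 = (+0.5417, +0.8406)
  (0,1): δ = 146.49°  ·
  (0,2): δ = 110.12°  ·
  (0,3): δ = 15.16°  ✓
  (0,4): δ = 40.67°  ·
  (0,5): δ = 106.53°  ·
  (1,2): δ = 143.62°  ·
  (1,3): δ = 48.67°  ·
  (1,4): δ = 7.16°  ✓
  (1,5): δ = 73.02°  ·
  (2,3): δ = 85.05°  ·
  (2,4): δ = 29.21°  ·
  (2,5): δ = 36.64°  ·
  (3,4): δ = 124.17°  ·
  (3,5): δ = 58.31°  ·
  (4,5): δ = 114.14°  ·
antipodal pairs: 2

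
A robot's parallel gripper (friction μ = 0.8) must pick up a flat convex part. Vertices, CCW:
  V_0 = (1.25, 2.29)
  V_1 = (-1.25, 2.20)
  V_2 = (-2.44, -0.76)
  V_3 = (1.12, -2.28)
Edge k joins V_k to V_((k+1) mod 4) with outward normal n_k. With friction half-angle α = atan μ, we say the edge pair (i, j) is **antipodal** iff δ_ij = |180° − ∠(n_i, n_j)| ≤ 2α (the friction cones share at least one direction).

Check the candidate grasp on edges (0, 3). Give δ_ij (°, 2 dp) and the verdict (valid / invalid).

α = atan 0.8 = 38.66°;  2α = 77.32°
edge 0: e_0 = (-2.50, -0.09);  n_0 = (-0.0360, +0.9994)
edge 3: e_3 = (+0.13, +4.57);  n_3 = (+0.9996, -0.0284)
∠(n_0, n_3) = 93.69°
δ = |180° − 93.69°| = 86.31°
86.31° > 2α = 77.32°  →  invalid

δ = 86.31°, invalid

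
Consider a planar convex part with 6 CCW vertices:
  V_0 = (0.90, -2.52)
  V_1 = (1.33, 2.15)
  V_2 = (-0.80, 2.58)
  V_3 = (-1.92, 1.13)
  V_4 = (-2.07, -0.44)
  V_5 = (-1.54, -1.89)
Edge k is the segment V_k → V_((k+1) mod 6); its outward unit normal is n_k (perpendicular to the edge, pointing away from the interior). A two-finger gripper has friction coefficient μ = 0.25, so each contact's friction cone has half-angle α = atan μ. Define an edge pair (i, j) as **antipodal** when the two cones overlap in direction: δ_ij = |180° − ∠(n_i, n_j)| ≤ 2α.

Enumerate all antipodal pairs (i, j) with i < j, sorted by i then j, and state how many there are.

α = atan 0.25 = 14.04°;  2α = 28.07°
n_0 = (+0.9958, -0.0917)
n_1 = (+0.1979, +0.9802)
n_2 = (-0.7914, +0.6113)
n_3 = (-0.9955, +0.0951)
n_4 = (-0.9392, -0.3433)
n_5 = (-0.2500, -0.9682)
  (0,1): δ = 96.15°  ·
  (0,2): δ = 32.42°  ·
  (0,3): δ = 0.20°  ✓
  (0,4): δ = 25.34°  ✓
  (0,5): δ = 80.78°  ·
  (1,2): δ = 116.27°  ·
  (1,3): δ = 84.04°  ·
  (1,4): δ = 58.51°  ·
  (1,5): δ = 3.06°  ✓
  (2,3): δ = 147.77°  ·
  (2,4): δ = 122.24°  ·
  (2,5): δ = 66.79°  ·
  (3,4): δ = 154.46°  ·
  (3,5): δ = 99.02°  ·
  (4,5): δ = 124.56°  ·
antipodal pairs: 3

count = 3; pairs: (0,3), (0,4), (1,5)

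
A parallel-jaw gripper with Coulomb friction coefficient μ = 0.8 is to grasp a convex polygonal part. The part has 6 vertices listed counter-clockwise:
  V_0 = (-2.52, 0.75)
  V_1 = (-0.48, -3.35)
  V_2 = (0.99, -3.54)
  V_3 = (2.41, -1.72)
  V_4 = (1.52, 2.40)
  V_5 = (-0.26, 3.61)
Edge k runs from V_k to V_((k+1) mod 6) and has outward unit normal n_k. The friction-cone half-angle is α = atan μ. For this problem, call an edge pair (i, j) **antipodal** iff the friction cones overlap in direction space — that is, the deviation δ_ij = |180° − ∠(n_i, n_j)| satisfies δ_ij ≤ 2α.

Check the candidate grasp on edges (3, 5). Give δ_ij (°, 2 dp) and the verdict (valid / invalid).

α = atan 0.8 = 38.66°;  2α = 77.32°
edge 3: e_3 = (-0.89, +4.12);  n_3 = (+0.9775, +0.2111)
edge 5: e_5 = (-2.26, -2.86);  n_5 = (-0.7846, +0.6200)
∠(n_3, n_5) = 129.49°
δ = |180° − 129.49°| = 50.51°
50.51° ≤ 2α = 77.32°  →  valid

δ = 50.51°, valid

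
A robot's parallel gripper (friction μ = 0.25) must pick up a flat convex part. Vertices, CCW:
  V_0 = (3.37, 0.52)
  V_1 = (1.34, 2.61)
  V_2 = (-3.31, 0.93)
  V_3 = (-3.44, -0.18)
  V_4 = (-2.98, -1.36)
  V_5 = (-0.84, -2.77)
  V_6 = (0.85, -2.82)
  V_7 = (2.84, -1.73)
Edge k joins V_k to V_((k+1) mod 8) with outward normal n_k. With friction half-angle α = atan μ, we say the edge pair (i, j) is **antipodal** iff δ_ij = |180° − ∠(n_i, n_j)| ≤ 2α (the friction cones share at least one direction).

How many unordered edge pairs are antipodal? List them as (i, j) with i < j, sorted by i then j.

count = 5; pairs: (0,3), (0,4), (1,5), (1,6), (2,7)

α = atan 0.25 = 14.04°;  2α = 28.07°
n_0 = (+0.7173, +0.6967)
n_1 = (-0.3398, +0.9405)
n_2 = (-0.9932, +0.1163)
n_3 = (-0.9317, -0.3632)
n_4 = (-0.5502, -0.8350)
n_5 = (-0.0296, -0.9996)
n_6 = (+0.4804, -0.8771)
n_7 = (+0.9734, -0.2293)
  (0,1): δ = 114.30°  ·
  (0,2): δ = 50.85°  ·
  (0,3): δ = 22.87°  ✓
  (0,4): δ = 12.45°  ✓
  (0,5): δ = 44.14°  ·
  (0,6): δ = 74.55°  ·
  (0,7): δ = 122.58°  ·
  (1,2): δ = 116.54°  ·
  (1,3): δ = 88.57°  ·
  (1,4): δ = 53.24°  ·
  (1,5): δ = 21.56°  ✓
  (1,6): δ = 8.85°  ✓
  (1,7): δ = 56.88°  ·
  (2,3): δ = 152.02°  ·
  (2,4): δ = 116.70°  ·
  (2,5): δ = 85.01°  ·
  (2,6): δ = 54.61°  ·
  (2,7): δ = 6.57°  ✓
  (3,4): δ = 144.68°  ·
  (3,5): δ = 112.99°  ·
  (3,6): δ = 82.59°  ·
  (3,7): δ = 34.55°  ·
  (4,5): δ = 148.31°  ·
  (4,6): δ = 117.91°  ·
  (4,7): δ = 69.87°  ·
  (5,6): δ = 149.59°  ·
  (5,7): δ = 101.56°  ·
  (6,7): δ = 131.97°  ·
antipodal pairs: 5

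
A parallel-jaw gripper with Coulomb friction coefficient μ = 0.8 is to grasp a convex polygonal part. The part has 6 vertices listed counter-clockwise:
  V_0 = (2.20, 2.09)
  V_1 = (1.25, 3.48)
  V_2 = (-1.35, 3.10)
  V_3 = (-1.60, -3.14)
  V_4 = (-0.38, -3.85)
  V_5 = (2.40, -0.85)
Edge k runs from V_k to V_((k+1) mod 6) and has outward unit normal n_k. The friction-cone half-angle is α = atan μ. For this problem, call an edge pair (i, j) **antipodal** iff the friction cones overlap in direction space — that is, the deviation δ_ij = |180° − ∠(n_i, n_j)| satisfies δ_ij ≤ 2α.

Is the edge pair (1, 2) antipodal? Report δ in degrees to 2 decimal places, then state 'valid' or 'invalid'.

δ = 100.61°, invalid

α = atan 0.8 = 38.66°;  2α = 77.32°
edge 1: e_1 = (-2.60, -0.38);  n_1 = (-0.1446, +0.9895)
edge 2: e_2 = (-0.25, -6.24);  n_2 = (-0.9992, +0.0400)
∠(n_1, n_2) = 79.39°
δ = |180° − 79.39°| = 100.61°
100.61° > 2α = 77.32°  →  invalid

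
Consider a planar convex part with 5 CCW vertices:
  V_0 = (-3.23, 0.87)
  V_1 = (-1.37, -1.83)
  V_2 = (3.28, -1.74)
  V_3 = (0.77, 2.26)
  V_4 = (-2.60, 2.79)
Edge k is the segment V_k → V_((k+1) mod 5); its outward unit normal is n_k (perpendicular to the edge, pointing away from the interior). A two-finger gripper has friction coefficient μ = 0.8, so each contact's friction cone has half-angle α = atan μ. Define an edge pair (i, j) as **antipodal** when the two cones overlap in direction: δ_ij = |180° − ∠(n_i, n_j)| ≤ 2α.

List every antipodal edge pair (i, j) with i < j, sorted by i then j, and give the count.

α = atan 0.8 = 38.66°;  2α = 77.32°
n_0 = (-0.8235, -0.5673)
n_1 = (+0.0194, -0.9998)
n_2 = (+0.8470, +0.5315)
n_3 = (+0.1554, +0.9879)
n_4 = (-0.9502, +0.3118)
  (0,1): δ = 123.45°  ·
  (0,2): δ = 2.45°  ✓
  (0,3): δ = 46.50°  ✓
  (0,4): δ = 127.27°  ·
  (1,2): δ = 59.00°  ✓
  (1,3): δ = 10.05°  ✓
  (1,4): δ = 70.73°  ✓
  (2,3): δ = 131.05°  ·
  (2,4): δ = 50.27°  ✓
  (3,4): δ = 99.23°  ·
antipodal pairs: 6

count = 6; pairs: (0,2), (0,3), (1,2), (1,3), (1,4), (2,4)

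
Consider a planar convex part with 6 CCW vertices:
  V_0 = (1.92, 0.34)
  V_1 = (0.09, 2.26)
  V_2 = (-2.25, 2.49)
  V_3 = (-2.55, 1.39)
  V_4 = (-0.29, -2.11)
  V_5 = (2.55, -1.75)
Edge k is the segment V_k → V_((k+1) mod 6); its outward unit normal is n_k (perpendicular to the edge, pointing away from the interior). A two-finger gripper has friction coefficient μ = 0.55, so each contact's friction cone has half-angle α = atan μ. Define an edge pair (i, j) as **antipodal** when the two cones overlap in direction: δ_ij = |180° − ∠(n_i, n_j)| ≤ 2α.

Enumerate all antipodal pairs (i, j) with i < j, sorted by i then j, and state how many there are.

count = 6; pairs: (0,3), (0,4), (1,3), (1,4), (2,5), (3,5)

α = atan 0.55 = 28.81°;  2α = 57.62°
n_0 = (+0.7239, +0.6899)
n_1 = (+0.0978, +0.9952)
n_2 = (-0.9648, +0.2631)
n_3 = (-0.8401, -0.5425)
n_4 = (+0.1258, -0.9921)
n_5 = (+0.9574, +0.2886)
  (0,1): δ = 139.24°  ·
  (0,2): δ = 58.88°  ·
  (0,3): δ = 10.77°  ✓
  (0,4): δ = 53.60°  ✓
  (0,5): δ = 153.15°  ·
  (1,2): δ = 99.64°  ·
  (1,3): δ = 51.54°  ✓
  (1,4): δ = 12.84°  ✓
  (1,5): δ = 112.39°  ·
  (2,3): δ = 131.89°  ·
  (2,4): δ = 67.52°  ·
  (2,5): δ = 32.03°  ✓
  (3,4): δ = 115.63°  ·
  (3,5): δ = 16.08°  ✓
  (4,5): δ = 80.45°  ·
antipodal pairs: 6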